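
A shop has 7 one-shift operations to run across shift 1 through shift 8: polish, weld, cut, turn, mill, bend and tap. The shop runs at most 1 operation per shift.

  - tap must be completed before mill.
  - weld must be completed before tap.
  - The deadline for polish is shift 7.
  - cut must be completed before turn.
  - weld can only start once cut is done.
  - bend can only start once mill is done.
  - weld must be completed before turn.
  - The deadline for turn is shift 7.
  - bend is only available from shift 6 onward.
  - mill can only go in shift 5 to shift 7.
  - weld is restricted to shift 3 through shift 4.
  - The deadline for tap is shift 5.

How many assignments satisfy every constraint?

Splitting on weld: it can be shift 3 (48), shift 4 (12). Listing each branch's schedules as (polish, cut, turn, mill, bend, tap) by shift number:
weld=shift 3: (1,2,4,6,7,5) (1,2,4,6,8,5) (1,2,4,7,8,5) (1,2,5,6,7,4) (1,2,5,6,8,4) (1,2,5,7,8,4) (1,2,6,5,7,4) (1,2,6,5,8,4) (1,2,6,7,8,4) (1,2,6,7,8,5) (1,2,7,5,6,4) (1,2,7,5,8,4) (1,2,7,6,8,4) (1,2,7,6,8,5) (2,1,4,6,7,5) (2,1,4,6,8,5) (2,1,4,7,8,5) (2,1,5,6,7,4) (2,1,5,6,8,4) (2,1,5,7,8,4) (2,1,6,5,7,4) (2,1,6,5,8,4) (2,1,6,7,8,4) (2,1,6,7,8,5) (2,1,7,5,6,4) (2,1,7,5,8,4) (2,1,7,6,8,4) (2,1,7,6,8,5) (4,1,6,7,8,5) (4,1,7,6,8,5) (4,2,6,7,8,5) (4,2,7,6,8,5) (5,1,6,7,8,4) (5,1,7,6,8,4) (5,2,6,7,8,4) (5,2,7,6,8,4) (6,1,4,7,8,5) (6,1,5,7,8,4) (6,1,7,5,8,4) (6,2,4,7,8,5) (6,2,5,7,8,4) (6,2,7,5,8,4) (7,1,4,6,8,5) (7,1,5,6,8,4) (7,1,6,5,8,4) (7,2,4,6,8,5) (7,2,5,6,8,4) (7,2,6,5,8,4) — 48.
weld=shift 4: (1,2,6,7,8,5) (1,2,7,6,8,5) (1,3,6,7,8,5) (1,3,7,6,8,5) (2,1,6,7,8,5) (2,1,7,6,8,5) (2,3,6,7,8,5) (2,3,7,6,8,5) (3,1,6,7,8,5) (3,1,7,6,8,5) (3,2,6,7,8,5) (3,2,7,6,8,5) — 12.
Summing: 48 + 12 = 60.

60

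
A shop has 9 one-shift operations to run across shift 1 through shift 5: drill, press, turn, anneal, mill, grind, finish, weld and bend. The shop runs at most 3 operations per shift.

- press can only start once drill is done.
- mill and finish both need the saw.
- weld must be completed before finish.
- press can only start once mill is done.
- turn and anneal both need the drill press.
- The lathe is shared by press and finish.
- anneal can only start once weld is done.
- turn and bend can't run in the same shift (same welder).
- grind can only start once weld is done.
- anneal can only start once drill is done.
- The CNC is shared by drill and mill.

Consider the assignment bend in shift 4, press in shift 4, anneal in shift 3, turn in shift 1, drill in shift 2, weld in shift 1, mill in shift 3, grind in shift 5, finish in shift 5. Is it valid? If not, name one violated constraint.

The shop runs at most 3 operations per shift — holds.
The CNC is shared by drill and mill — holds.
anneal can only start once weld is done — holds.
mill and finish both need the saw — holds.
turn and anneal both need the drill press — holds.
grind can only start once weld is done — holds.
press can only start once mill is done — holds.
anneal can only start once drill is done — holds.
turn and bend can't run in the same shift (same welder) — holds.
press can only start once drill is done — holds.
weld must be completed before finish — holds.
The lathe is shared by press and finish — holds.

Yes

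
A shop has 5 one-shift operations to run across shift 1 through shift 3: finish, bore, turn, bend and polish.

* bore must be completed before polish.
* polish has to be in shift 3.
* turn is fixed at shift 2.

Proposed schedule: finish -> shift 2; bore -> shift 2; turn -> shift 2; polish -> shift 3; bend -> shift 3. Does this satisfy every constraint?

polish has to be in shift 3 — holds.
turn is fixed at shift 2 — holds.
bore must be completed before polish — holds.

Yes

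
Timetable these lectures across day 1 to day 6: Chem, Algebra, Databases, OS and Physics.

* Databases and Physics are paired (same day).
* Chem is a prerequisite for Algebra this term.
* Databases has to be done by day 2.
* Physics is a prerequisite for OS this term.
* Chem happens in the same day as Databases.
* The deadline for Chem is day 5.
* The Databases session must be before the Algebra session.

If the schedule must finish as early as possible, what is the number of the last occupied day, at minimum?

2

The precedence chain requires at least 2 distinct days.
2 works (last occupied day: day 2): for example OS -> day 2; Chem -> day 1; Physics -> day 1; Databases -> day 1; Algebra -> day 2.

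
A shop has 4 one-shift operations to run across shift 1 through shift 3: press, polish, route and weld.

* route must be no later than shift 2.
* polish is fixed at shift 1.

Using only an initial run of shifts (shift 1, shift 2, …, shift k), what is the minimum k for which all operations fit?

1 works (last occupied shift: shift 1): for example press=shift 1, polish=shift 1, weld=shift 1, route=shift 1.

1 shift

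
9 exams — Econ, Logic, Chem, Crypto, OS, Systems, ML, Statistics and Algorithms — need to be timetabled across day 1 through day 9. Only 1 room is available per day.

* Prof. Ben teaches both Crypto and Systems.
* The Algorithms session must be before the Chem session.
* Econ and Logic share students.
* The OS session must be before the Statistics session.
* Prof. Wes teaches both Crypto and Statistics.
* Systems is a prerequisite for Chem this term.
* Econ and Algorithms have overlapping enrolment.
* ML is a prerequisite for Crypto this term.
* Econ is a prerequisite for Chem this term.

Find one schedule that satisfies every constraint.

Statistics -> day 8; Chem -> day 4; ML -> day 5; Logic -> day 9; Crypto -> day 6; Econ -> day 1; OS -> day 7; Algorithms -> day 3; Systems -> day 2

Checking: Algorithms(day 3) before Chem(day 4); OS(day 7) before Statistics(day 8); ML(day 5) before Crypto(day 6); Systems(day 2) before Chem(day 4); Econ(day 1) before Chem(day 4); Crypto(day 6) != Statistics(day 8); Econ(day 1) != Algorithms(day 3); Crypto(day 6) != Systems(day 2); Econ(day 1) != Logic(day 9); max 1 per day (cap 1).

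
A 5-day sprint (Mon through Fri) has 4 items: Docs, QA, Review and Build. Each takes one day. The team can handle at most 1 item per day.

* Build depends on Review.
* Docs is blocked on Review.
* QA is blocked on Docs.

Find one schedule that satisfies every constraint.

Build in Thu; Docs in Tue; QA in Wed; Review in Mon

Checking: Review(Mon) before Docs(Tue); Review(Mon) before Build(Thu); Docs(Tue) before QA(Wed); max 1 per day (cap 1).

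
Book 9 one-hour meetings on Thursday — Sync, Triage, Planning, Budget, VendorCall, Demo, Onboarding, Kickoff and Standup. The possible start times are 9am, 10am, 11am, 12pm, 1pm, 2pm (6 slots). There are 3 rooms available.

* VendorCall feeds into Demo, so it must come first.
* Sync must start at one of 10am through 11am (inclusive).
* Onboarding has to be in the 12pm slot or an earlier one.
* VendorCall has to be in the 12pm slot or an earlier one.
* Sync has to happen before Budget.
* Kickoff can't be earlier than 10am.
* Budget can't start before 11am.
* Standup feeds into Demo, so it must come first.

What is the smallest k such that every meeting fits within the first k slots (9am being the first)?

The precedence chain requires at least 2 distinct slots.
With at most 3 per slot and 9 meetings, at least 3 slots are needed.
Budget can't be placed before 11am — that is slot 3 counting from 9am — so the schedule must run through at least 3 slots.
3 works (last occupied slot: 11am): for example Planning -> 11am; Standup -> 9am; Onboarding -> 11am; Demo -> 10am; Triage -> 9am; Sync -> 10am; Kickoff -> 10am; Budget -> 11am; VendorCall -> 9am.

3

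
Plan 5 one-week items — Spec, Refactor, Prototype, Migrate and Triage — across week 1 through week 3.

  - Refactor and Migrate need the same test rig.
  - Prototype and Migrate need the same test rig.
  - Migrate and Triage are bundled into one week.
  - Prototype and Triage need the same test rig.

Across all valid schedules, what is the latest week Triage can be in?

Triage at week 3 is achievable: Refactor -> week 1, Triage -> week 3, Prototype -> week 1, Spec -> week 1, Migrate -> week 3.

week 3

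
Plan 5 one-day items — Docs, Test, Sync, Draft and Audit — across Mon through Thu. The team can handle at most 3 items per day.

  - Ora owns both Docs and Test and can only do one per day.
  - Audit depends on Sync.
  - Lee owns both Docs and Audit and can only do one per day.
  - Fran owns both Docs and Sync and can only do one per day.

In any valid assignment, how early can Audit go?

Precedence pushes Audit to at least Tue.
Audit at Tue is achievable: Docs=Wed, Draft=Mon, Sync=Mon, Audit=Tue, Test=Mon.

Tue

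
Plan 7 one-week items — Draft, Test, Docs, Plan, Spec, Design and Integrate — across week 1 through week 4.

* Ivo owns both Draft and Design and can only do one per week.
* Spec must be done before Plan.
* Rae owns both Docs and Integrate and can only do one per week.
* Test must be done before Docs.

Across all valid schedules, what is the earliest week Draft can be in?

Draft at week 1 is achievable: Design in week 2, Docs in week 2, Plan in week 2, Draft in week 1, Test in week 1, Integrate in week 1, Spec in week 1.

week 1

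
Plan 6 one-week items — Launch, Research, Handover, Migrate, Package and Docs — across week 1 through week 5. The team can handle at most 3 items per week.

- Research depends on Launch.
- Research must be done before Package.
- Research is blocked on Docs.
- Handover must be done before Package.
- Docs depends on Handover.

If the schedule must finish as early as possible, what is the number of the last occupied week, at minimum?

week 4

The precedence chain requires at least 4 distinct weeks.
With at most 3 per week and 6 tasks, at least 2 weeks are needed.
4 works (last occupied week: week 4): for example Migrate -> week 1; Package -> week 4; Docs -> week 2; Handover -> week 1; Research -> week 3; Launch -> week 1.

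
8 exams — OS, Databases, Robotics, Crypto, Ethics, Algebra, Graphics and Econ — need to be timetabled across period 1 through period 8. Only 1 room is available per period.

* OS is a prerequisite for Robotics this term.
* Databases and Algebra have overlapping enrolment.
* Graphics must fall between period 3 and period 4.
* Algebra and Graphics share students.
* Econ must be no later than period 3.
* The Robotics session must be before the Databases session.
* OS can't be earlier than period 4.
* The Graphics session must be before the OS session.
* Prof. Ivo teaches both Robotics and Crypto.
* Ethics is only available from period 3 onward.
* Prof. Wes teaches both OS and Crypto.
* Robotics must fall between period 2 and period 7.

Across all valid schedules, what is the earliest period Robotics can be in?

period 5

Robotics is available from period 2; precedence pushes Robotics to at least period 5; Robotics's own window allows nothing later than period 7.
Robotics at period 5 is achievable: Algebra=period 8, Ethics=period 6, Databases=period 7, Graphics=period 3, Econ=period 1, OS=period 4, Robotics=period 5, Crypto=period 2.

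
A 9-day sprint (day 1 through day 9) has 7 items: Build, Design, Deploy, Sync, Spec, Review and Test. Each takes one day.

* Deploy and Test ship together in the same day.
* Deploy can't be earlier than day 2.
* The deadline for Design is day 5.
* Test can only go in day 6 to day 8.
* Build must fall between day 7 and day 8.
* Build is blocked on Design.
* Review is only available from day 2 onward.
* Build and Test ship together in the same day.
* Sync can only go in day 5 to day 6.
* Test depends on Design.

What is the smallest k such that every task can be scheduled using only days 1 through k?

The precedence chain requires at least 2 distinct days.
Build can't be placed before day 7, so the schedule must run through at least day 7.
7 works (last occupied day: day 7): for example Review=day 2; Build=day 7; Sync=day 5; Deploy=day 7; Design=day 1; Spec=day 1; Test=day 7.

7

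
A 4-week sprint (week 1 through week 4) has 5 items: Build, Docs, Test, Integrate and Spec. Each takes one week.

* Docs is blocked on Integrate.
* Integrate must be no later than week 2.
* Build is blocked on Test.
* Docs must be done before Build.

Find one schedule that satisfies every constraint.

Build -> week 3; Docs -> week 2; Spec -> week 1; Test -> week 1; Integrate -> week 1

Checking: Docs(week 2) before Build(week 3); Test(week 1) before Build(week 3); Integrate(week 1) before Docs(week 2); Integrate=week 1 in [week 1,week 2].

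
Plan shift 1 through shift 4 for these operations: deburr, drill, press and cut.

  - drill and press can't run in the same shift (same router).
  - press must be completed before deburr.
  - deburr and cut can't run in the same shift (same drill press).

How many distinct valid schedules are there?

Splitting on deburr: it can be shift 2 (9), shift 3 (18), shift 4 (27). Listing each branch's schedules as (drill, press, cut) by shift number:
deburr=shift 2: (2,1,1) (2,1,3) (2,1,4) (3,1,1) (3,1,3) (3,1,4) (4,1,1) (4,1,3) (4,1,4) — 9.
deburr=shift 3: (1,2,1) (1,2,2) (1,2,4) (2,1,1) (2,1,2) (2,1,4) (3,1,1) (3,1,2) (3,1,4) (3,2,1) (3,2,2) (3,2,4) (4,1,1) (4,1,2) (4,1,4) (4,2,1) (4,2,2) (4,2,4) — 18.
deburr=shift 4: (1,2,1) (1,2,2) (1,2,3) (1,3,1) (1,3,2) (1,3,3) (2,1,1) (2,1,2) (2,1,3) (2,3,1) (2,3,2) (2,3,3) (3,1,1) (3,1,2) (3,1,3) (3,2,1) (3,2,2) (3,2,3) (4,1,1) (4,1,2) (4,1,3) (4,2,1) (4,2,2) (4,2,3) (4,3,1) (4,3,2) (4,3,3) — 27.
Summing: 9 + 18 + 27 = 54.

54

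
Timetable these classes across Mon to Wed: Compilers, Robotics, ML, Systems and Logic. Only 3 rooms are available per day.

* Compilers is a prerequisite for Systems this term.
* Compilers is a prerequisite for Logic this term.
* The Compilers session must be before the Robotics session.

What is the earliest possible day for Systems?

Precedence pushes Systems to at least Tue.
Systems at Tue is achievable: Logic=Tue; Robotics=Tue; ML=Mon; Compilers=Mon; Systems=Tue.

Tue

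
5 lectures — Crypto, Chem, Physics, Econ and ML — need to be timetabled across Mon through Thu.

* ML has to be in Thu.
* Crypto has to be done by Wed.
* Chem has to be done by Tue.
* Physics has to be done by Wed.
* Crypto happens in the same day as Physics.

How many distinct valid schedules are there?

Splitting on Crypto: it can be Mon (8), Tue (8), Wed (8). Listing each branch's schedules as (Chem, Physics, Econ, ML):
Crypto=Mon: (Mon,Mon,Mon,Thu) (Mon,Mon,Tue,Thu) (Mon,Mon,Wed,Thu) (Mon,Mon,Thu,Thu) (Tue,Mon,Mon,Thu) (Tue,Mon,Tue,Thu) (Tue,Mon,Wed,Thu) (Tue,Mon,Thu,Thu) — 8.
Crypto=Tue: (Mon,Tue,Mon,Thu) (Mon,Tue,Tue,Thu) (Mon,Tue,Wed,Thu) (Mon,Tue,Thu,Thu) (Tue,Tue,Mon,Thu) (Tue,Tue,Tue,Thu) (Tue,Tue,Wed,Thu) (Tue,Tue,Thu,Thu) — 8.
Crypto=Wed: (Mon,Wed,Mon,Thu) (Mon,Wed,Tue,Thu) (Mon,Wed,Wed,Thu) (Mon,Wed,Thu,Thu) (Tue,Wed,Mon,Thu) (Tue,Wed,Tue,Thu) (Tue,Wed,Wed,Thu) (Tue,Wed,Thu,Thu) — 8.
Summing: 8 + 8 + 8 = 24.

24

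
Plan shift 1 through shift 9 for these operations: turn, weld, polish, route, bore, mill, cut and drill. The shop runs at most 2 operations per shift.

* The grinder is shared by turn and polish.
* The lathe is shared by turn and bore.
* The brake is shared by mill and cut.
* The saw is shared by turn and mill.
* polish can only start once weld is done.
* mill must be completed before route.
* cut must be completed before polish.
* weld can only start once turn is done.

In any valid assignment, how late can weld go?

Precedence pushes weld to at least shift 2; downstream work caps weld at shift 8.
weld at shift 8 is achievable: bore in shift 2; weld in shift 8; polish in shift 9; cut in shift 1; turn in shift 1; drill in shift 3; route in shift 3; mill in shift 2.

shift 8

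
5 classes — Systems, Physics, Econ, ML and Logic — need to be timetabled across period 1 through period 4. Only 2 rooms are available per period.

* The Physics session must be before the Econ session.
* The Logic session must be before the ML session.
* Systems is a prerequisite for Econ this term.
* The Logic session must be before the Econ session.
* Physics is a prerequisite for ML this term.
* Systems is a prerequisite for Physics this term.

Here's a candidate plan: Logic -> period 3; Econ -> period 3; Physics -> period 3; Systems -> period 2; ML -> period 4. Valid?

Invalid. Only 2 rooms are available per period.

The Physics session must be before the Econ session — violated.
The Logic session must be before the Econ session — violated.
Systems is a prerequisite for Econ this term — holds.
Systems is a prerequisite for Physics this term — holds.
The Logic session must be before the ML session — holds.
Physics is a prerequisite for ML this term — holds.
Only 2 rooms are available per period — violated.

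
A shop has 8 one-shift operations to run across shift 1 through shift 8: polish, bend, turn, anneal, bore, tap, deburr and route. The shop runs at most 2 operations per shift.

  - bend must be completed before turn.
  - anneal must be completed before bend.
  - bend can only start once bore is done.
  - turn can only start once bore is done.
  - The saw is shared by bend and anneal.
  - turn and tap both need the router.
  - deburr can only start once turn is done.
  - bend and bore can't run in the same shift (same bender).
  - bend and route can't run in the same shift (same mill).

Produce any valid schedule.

bore=shift 1, polish=shift 2, anneal=shift 1, bend=shift 2, tap=shift 4, turn=shift 3, deburr=shift 4, route=shift 3

Checking: turn(shift 3) before deburr(shift 4); bend(shift 2) before turn(shift 3); bore(shift 1) before turn(shift 3); anneal(shift 1) before bend(shift 2); bore(shift 1) before bend(shift 2); bend(shift 2) != anneal(shift 1); turn(shift 3) != tap(shift 4); bend(shift 2) != bore(shift 1); bend(shift 2) != route(shift 3); max 2 per shift (cap 2).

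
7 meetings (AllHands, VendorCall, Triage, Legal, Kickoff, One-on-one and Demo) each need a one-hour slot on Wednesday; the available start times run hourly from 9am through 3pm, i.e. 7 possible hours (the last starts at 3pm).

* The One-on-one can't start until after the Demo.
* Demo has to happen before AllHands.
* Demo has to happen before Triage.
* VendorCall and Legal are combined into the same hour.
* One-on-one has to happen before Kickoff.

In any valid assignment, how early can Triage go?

Precedence pushes Triage to at least 10am.
Triage at 10am is achievable: Legal -> 9am, Triage -> 10am, VendorCall -> 9am, AllHands -> 10am, Kickoff -> 11am, One-on-one -> 10am, Demo -> 9am.

10am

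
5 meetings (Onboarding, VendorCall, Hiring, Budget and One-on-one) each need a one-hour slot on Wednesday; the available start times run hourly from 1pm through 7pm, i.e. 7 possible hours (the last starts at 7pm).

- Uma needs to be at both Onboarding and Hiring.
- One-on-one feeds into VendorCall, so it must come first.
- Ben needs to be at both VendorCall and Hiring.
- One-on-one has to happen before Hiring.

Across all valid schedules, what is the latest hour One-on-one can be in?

5pm

Downstream work caps One-on-one at 6pm.
One-on-one at 5pm is achievable: VendorCall in 6pm, Budget in 1pm, Onboarding in 1pm, Hiring in 7pm, One-on-one in 5pm.
Nothing later works — the conflict constraints rule out every hour after 5pm.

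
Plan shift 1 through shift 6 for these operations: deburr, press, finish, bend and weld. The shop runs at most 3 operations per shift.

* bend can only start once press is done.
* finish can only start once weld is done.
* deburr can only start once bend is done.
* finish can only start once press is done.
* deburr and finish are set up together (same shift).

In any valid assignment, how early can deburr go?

shift 3

Precedence pushes deburr to at least shift 3.
deburr at shift 3 is achievable: press in shift 1, weld in shift 1, finish in shift 3, deburr in shift 3, bend in shift 2.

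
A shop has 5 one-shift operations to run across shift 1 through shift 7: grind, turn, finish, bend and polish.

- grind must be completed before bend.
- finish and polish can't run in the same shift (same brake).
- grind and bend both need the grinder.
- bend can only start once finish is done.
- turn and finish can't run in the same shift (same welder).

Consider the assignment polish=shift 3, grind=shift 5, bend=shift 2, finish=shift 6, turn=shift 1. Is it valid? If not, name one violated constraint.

Invalid. bend can only start once finish is done.

turn and finish can't run in the same shift (same welder) — holds.
finish and polish can't run in the same shift (same brake) — holds.
grind must be completed before bend — violated.
grind and bend both need the grinder — holds.
bend can only start once finish is done — violated.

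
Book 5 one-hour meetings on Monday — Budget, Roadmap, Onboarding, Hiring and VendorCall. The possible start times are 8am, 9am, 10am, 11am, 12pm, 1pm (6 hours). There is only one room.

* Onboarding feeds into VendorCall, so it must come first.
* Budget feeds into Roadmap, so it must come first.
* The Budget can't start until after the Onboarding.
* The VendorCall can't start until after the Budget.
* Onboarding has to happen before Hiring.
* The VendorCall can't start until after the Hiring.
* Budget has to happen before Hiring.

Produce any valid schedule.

Roadmap=12pm; Hiring=10am; Budget=9am; VendorCall=11am; Onboarding=8am

Checking: Hiring(10am) before VendorCall(11am); Budget(9am) before Roadmap(12pm); Budget(9am) before VendorCall(11am); Onboarding(8am) before Hiring(10am); Onboarding(8am) before Budget(9am); Onboarding(8am) before VendorCall(11am); Budget(9am) before Hiring(10am); max 1 per hour (cap 1).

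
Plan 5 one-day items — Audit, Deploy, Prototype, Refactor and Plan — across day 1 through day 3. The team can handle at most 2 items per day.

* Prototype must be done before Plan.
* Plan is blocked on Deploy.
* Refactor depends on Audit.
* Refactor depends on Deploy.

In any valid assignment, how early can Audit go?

Downstream work caps Audit at day 2.
Audit at day 1 is achievable: Audit -> day 1, Prototype -> day 2, Deploy -> day 1, Refactor -> day 2, Plan -> day 3.

day 1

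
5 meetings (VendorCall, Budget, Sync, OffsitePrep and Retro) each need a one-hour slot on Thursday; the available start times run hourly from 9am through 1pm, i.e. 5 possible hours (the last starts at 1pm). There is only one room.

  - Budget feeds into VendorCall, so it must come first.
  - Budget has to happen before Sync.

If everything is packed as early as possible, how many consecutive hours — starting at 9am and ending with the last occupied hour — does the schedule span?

5

The precedence chain requires at least 2 distinct hours.
With at most 1 per hour and 5 meetings, at least 5 hours are needed.
5 works (last occupied hour: 1pm): for example Budget=9am; OffsitePrep=12pm; Retro=1pm; Sync=11am; VendorCall=10am.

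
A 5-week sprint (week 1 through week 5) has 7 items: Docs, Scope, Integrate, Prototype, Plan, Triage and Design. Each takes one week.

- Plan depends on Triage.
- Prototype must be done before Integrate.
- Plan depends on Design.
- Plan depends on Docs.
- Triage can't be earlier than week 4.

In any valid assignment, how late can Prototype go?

Downstream work caps Prototype at week 4.
Prototype at week 4 is achievable: Docs -> week 1; Triage -> week 4; Prototype -> week 4; Design -> week 1; Scope -> week 1; Integrate -> week 5; Plan -> week 5.

week 4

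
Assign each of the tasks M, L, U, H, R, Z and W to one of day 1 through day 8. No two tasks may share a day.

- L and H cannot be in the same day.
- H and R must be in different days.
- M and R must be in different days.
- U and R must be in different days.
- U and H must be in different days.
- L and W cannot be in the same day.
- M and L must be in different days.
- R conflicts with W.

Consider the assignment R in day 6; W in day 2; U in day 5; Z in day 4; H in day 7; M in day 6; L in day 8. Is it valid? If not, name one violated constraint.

M and L must be in different days — holds.
R conflicts with W — holds.
H and R must be in different days — holds.
U and R must be in different days — holds.
M and R must be in different days — violated.
No two tasks may share a day — violated.
U and H must be in different days — holds.
L and H cannot be in the same day — holds.
L and W cannot be in the same day — holds.

No — it violates: M and R must be in different days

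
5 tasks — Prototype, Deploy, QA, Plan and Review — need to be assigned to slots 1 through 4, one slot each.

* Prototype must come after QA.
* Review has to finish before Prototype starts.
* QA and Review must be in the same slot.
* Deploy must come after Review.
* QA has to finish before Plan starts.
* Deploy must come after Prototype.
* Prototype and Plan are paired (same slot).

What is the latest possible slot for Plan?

Precedence pushes Plan to at least 2; Plan must be in the same slot as Prototype, which can't be after 3, so Plan is at most 3.
Plan at 3 is achievable: Deploy in 4, Plan in 3, Prototype in 3, QA in 1, Review in 1.

3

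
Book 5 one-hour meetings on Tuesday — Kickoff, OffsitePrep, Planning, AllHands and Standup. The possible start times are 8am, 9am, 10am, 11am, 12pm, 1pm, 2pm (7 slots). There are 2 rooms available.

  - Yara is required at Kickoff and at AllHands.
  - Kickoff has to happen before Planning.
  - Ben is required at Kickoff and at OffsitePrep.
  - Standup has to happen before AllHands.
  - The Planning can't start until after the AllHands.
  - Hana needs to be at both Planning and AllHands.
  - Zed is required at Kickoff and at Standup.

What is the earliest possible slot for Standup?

8am

Downstream work caps Standup at 12pm.
Standup at 8am is achievable: Standup=8am, OffsitePrep=8am, Kickoff=10am, Planning=11am, AllHands=9am.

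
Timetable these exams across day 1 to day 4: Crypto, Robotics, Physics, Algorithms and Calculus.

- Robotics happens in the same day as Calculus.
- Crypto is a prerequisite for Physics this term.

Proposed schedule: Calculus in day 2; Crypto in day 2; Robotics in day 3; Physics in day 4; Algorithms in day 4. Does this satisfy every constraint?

Robotics happens in the same day as Calculus — violated.
Crypto is a prerequisite for Physics this term — holds.

No. Robotics happens in the same day as Calculus is not satisfied.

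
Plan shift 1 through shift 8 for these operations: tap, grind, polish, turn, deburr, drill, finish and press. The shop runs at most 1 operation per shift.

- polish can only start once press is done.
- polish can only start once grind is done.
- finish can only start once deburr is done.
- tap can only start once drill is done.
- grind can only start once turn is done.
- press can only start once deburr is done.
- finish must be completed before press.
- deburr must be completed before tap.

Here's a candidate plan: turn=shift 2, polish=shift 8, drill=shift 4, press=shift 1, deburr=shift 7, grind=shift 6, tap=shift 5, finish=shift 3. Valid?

No — it violates: press can only start once deburr is done

polish can only start once grind is done — holds.
polish can only start once press is done — holds.
The shop runs at most 1 operation per shift — holds.
deburr must be completed before tap — violated.
grind can only start once turn is done — holds.
finish can only start once deburr is done — violated.
finish must be completed before press — violated.
press can only start once deburr is done — violated.
tap can only start once drill is done — holds.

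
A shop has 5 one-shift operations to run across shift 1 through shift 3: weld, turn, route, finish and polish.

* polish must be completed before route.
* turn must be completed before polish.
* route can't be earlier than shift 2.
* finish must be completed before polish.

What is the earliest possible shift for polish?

Precedence pushes polish to at least shift 2; downstream work caps polish at shift 2.
polish at shift 2 is achievable: polish=shift 2, weld=shift 1, turn=shift 1, finish=shift 1, route=shift 3.

shift 2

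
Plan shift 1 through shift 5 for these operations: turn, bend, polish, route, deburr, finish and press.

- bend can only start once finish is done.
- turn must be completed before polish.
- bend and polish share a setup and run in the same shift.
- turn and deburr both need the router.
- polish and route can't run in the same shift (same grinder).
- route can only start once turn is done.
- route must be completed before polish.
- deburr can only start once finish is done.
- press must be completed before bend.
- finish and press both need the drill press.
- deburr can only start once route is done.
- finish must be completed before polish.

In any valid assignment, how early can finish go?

Downstream work caps finish at shift 4.
finish at shift 1 is achievable: press in shift 2; route in shift 2; deburr in shift 3; bend in shift 3; polish in shift 3; finish in shift 1; turn in shift 1.

shift 1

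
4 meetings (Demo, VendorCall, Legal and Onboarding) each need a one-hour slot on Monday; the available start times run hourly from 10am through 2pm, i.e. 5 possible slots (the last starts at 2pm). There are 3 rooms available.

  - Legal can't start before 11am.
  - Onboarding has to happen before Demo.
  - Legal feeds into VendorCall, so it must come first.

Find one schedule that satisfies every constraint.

Legal in 11am, Onboarding in 10am, Demo in 11am, VendorCall in 12pm

Checking: Onboarding(10am) before Demo(11am); Legal(11am) before VendorCall(12pm); Legal=11am in [11am,2pm]; max 2 per slot (cap 3).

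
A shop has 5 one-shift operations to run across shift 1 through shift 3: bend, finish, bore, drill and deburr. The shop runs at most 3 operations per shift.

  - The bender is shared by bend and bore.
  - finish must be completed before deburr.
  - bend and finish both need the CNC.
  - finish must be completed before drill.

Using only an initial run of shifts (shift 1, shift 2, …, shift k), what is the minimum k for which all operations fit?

The precedence chain requires at least 2 distinct shifts.
With at most 3 per shift and 5 operations, at least 2 shifts are needed.
2 works (last occupied shift: shift 2): for example drill=shift 2; finish=shift 1; bore=shift 1; deburr=shift 2; bend=shift 2.

2 shifts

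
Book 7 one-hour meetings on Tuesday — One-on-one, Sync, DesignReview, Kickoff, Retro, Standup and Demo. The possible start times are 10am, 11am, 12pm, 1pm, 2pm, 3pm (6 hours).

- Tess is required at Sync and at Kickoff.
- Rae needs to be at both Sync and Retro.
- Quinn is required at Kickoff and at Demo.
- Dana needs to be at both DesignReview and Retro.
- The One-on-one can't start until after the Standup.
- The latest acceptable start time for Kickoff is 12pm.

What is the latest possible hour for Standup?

2pm

Downstream work caps Standup at 2pm.
Standup at 2pm is achievable: One-on-one in 3pm, Retro in 12pm, DesignReview in 10am, Standup in 2pm, Kickoff in 10am, Demo in 11am, Sync in 11am.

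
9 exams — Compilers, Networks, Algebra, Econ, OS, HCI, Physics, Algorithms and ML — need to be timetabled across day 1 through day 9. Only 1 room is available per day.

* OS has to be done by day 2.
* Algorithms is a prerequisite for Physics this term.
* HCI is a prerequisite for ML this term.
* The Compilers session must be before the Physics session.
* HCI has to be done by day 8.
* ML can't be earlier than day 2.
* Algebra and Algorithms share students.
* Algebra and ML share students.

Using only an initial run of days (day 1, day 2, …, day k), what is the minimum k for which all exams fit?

The precedence chain requires at least 2 distinct days.
With at most 1 per day and 9 exams, at least 9 days are needed.
9 works (last occupied day: day 9): for example Algebra in day 8, Econ in day 9, Physics in day 6, Algorithms in day 5, Networks in day 7, Compilers in day 4, ML in day 3, OS in day 1, HCI in day 2.

9 days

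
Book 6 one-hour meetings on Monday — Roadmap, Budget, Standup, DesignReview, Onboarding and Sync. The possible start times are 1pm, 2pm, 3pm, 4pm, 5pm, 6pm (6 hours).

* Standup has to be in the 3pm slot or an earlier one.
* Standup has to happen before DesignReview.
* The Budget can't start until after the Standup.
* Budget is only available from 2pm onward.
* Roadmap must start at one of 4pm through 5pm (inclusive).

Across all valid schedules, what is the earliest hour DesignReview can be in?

Precedence pushes DesignReview to at least 2pm.
DesignReview at 2pm is achievable: Standup -> 1pm, DesignReview -> 2pm, Budget -> 2pm, Roadmap -> 4pm, Sync -> 1pm, Onboarding -> 1pm.

2pm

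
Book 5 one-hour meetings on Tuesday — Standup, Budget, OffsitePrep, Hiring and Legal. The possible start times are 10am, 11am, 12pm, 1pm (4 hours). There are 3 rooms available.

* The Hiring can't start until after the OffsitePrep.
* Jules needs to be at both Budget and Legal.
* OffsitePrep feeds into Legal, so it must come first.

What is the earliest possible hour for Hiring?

11am

Precedence pushes Hiring to at least 11am.
Hiring at 11am is achievable: Hiring in 11am; Budget in 10am; OffsitePrep in 10am; Standup in 10am; Legal in 11am.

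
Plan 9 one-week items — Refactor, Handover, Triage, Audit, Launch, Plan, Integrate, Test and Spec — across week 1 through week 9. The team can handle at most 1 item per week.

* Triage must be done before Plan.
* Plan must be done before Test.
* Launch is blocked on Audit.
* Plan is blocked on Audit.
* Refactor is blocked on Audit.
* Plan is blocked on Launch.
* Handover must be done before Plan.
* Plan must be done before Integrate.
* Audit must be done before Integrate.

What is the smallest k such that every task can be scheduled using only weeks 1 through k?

9 weeks

The precedence chain requires at least 4 distinct weeks.
With at most 1 per week and 9 tasks, at least 9 weeks are needed.
9 works (last occupied week: week 9): for example Triage -> week 4; Plan -> week 5; Audit -> week 1; Refactor -> week 7; Integrate -> week 6; Test -> week 8; Spec -> week 9; Handover -> week 3; Launch -> week 2.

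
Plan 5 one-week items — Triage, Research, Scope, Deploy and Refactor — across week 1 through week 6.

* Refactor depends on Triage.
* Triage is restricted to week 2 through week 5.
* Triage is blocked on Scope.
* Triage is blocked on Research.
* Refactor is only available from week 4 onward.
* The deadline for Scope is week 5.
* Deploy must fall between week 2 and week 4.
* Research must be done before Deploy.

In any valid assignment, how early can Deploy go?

Deploy is available from week 2; Deploy's own window allows nothing later than week 4.
Deploy at week 2 is achievable: Research in week 1, Scope in week 1, Refactor in week 4, Deploy in week 2, Triage in week 2.

week 2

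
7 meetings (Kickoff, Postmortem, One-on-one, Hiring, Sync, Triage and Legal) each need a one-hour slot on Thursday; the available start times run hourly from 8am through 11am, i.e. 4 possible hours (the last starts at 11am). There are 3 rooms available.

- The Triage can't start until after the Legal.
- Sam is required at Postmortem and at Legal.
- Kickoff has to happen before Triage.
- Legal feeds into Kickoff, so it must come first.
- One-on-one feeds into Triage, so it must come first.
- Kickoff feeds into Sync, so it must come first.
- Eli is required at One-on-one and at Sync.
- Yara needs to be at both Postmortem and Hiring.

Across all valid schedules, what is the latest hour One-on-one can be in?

Downstream work caps One-on-one at 10am.
One-on-one at 10am is achievable: One-on-one=10am, Postmortem=9am, Hiring=8am, Kickoff=9am, Legal=8am, Sync=11am, Triage=11am.

10am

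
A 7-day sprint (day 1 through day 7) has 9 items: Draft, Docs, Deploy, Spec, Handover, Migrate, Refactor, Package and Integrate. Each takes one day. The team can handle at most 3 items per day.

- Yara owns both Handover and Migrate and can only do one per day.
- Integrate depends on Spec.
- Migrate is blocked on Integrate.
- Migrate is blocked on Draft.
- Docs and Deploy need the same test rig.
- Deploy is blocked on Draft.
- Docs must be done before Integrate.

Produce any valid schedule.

Integrate in day 2; Draft in day 1; Refactor in day 3; Spec in day 1; Docs in day 1; Deploy in day 2; Migrate in day 3; Package in day 3; Handover in day 2

Checking: Draft(day 1) before Deploy(day 2); Integrate(day 2) before Migrate(day 3); Draft(day 1) before Migrate(day 3); Spec(day 1) before Integrate(day 2); Docs(day 1) before Integrate(day 2); Handover(day 2) != Migrate(day 3); Docs(day 1) != Deploy(day 2); max 3 per day (cap 3).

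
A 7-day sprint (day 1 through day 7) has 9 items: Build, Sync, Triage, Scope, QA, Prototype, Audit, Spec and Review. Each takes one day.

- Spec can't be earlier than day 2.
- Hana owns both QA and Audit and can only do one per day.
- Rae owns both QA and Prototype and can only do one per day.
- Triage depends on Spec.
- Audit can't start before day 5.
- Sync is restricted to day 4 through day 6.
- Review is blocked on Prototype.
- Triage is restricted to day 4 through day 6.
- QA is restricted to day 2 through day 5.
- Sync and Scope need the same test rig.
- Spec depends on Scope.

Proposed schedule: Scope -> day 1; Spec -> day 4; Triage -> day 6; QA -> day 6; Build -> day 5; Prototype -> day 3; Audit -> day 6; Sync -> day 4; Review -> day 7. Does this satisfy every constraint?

No — it violates: QA is restricted to day 2 through day 5

Hana owns both QA and Audit and can only do one per day — violated.
Sync and Scope need the same test rig — holds.
Triage is restricted to day 4 through day 6 — holds.
Triage depends on Spec — holds.
Spec depends on Scope — holds.
Sync is restricted to day 4 through day 6 — holds.
QA is restricted to day 2 through day 5 — violated.
Review is blocked on Prototype — holds.
Spec can't be earlier than day 2 — holds.
Rae owns both QA and Prototype and can only do one per day — holds.
Audit can't start before day 5 — holds.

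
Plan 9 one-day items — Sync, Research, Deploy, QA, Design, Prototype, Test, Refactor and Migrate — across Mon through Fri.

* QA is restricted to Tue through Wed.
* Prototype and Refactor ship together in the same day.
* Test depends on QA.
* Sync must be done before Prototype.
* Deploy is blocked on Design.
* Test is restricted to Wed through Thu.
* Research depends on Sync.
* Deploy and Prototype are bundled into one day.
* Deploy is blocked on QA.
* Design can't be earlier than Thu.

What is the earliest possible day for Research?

Precedence pushes Research to at least Tue.
Research at Tue is achievable: Research in Tue, Sync in Mon, Deploy in Fri, Refactor in Fri, Prototype in Fri, Design in Thu, QA in Tue, Test in Wed, Migrate in Mon.

Tue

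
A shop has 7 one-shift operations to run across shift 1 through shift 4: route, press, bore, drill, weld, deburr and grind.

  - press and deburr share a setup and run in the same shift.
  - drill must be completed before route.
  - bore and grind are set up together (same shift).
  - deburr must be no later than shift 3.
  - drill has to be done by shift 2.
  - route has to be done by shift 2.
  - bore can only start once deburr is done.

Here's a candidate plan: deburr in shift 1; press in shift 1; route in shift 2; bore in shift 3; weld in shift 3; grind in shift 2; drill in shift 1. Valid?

No — it violates: bore and grind are set up together (same shift)

route has to be done by shift 2 — holds.
deburr must be no later than shift 3 — holds.
bore and grind are set up together (same shift) — violated.
drill has to be done by shift 2 — holds.
press and deburr share a setup and run in the same shift — holds.
bore can only start once deburr is done — holds.
drill must be completed before route — holds.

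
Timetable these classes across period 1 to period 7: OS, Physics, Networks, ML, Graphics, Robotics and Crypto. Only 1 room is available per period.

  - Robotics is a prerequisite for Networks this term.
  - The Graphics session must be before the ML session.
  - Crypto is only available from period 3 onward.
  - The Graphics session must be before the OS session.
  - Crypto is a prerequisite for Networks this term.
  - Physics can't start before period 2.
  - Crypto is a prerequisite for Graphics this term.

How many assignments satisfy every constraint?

Splitting on OS: it can be period 5 (2), period 6 (3), period 7 (3). Listing each branch's schedules as (Physics, Networks, ML, Graphics, Robotics, Crypto) by period number:
OS=period 5: (2,6,7,4,1,3) (2,7,6,4,1,3) — 2.
OS=period 6: (2,4,7,5,1,3) (2,5,7,4,1,3) (2,7,5,4,1,3) — 3.
OS=period 7: (2,4,6,5,1,3) (2,5,6,4,1,3) (2,6,5,4,1,3) — 3.
Summing: 2 + 3 + 3 = 8.

8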